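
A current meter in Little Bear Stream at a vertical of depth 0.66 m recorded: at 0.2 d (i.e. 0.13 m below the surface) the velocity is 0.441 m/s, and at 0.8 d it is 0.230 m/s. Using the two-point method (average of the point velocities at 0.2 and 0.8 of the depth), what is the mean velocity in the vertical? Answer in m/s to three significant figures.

0.336 m/s

v̄ = (0.441 + 0.230) / 2 = 0.3355 m/s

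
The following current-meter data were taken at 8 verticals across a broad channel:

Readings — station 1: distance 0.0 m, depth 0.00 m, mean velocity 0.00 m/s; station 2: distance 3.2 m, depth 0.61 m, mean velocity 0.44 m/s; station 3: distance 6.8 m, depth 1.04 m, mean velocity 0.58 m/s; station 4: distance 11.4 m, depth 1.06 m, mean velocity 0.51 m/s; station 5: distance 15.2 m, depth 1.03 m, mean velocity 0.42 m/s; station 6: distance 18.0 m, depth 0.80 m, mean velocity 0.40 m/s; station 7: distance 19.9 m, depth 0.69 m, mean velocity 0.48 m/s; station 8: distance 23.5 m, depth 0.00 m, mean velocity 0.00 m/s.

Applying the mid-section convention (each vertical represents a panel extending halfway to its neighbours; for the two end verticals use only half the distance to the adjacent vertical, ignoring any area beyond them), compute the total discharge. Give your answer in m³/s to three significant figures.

8.75 m³/s

w_2 = (6.8 − 0.0)/2 = 3.4 m; q_2 = 0.44 × 0.61 × 3.4 = 0.9126 m³/s
w_3 = (11.4 − 3.2)/2 = 4.1 m; q_3 = 0.58 × 1.04 × 4.1 = 2.473 m³/s
w_4 = (15.2 − 6.8)/2 = 4.2 m; q_4 = 0.51 × 1.06 × 4.2 = 2.271 m³/s
w_5 = (18.0 − 11.4)/2 = 3.3 m; q_5 = 0.42 × 1.03 × 3.3 = 1.428 m³/s
w_6 = (19.9 − 15.2)/2 = 2.35 m; q_6 = 0.40 × 0.80 × 2.35 = 0.7520 m³/s
w_7 = (23.5 − 18.0)/2 = 2.75 m; q_7 = 0.48 × 0.69 × 2.75 = 0.9108 m³/s
Stations 1, 8 contribute zero (depth or velocity is 0).
Q = Σ qᵢ = 8.747 m³/s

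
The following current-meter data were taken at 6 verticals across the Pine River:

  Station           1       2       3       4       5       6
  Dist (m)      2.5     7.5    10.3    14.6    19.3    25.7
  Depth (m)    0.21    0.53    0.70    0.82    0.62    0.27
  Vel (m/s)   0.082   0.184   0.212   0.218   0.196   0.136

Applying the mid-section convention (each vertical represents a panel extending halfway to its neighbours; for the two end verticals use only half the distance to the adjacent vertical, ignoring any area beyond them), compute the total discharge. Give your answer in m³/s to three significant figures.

w_1 = (7.5 − 2.5)/2 = 2.5 m; q_1 = 0.082 × 0.21 × 2.5 = 0.04305 m³/s
w_2 = (10.3 − 2.5)/2 = 3.9 m; q_2 = 0.184 × 0.53 × 3.9 = 0.3803 m³/s
w_3 = (14.6 − 7.5)/2 = 3.55 m; q_3 = 0.212 × 0.70 × 3.55 = 0.5268 m³/s
w_4 = (19.3 − 10.3)/2 = 4.5 m; q_4 = 0.218 × 0.82 × 4.5 = 0.8044 m³/s
w_5 = (25.7 − 14.6)/2 = 5.55 m; q_5 = 0.196 × 0.62 × 5.55 = 0.6744 m³/s
w_6 = (25.7 − 19.3)/2 = 3.2 m; q_6 = 0.136 × 0.27 × 3.2 = 0.1175 m³/s
Q = Σ qᵢ = 2.547 m³/s

2.55 m³/s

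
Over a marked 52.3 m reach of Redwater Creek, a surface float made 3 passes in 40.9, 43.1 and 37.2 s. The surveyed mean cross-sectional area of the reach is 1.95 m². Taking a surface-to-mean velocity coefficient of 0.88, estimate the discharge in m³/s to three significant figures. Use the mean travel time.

2.22 m³/s

t̄ = (40.9 + 43.1 + 37.2) / 3 = 40.4 s
v_surface = L / t̄ = 52.3 / 40.4 = 1.295 m/s
v_mean = 0.88 × 1.295 = 1.139 m/s
Q = A × v_mean = 1.95 × 1.139 = 2.221 m³/s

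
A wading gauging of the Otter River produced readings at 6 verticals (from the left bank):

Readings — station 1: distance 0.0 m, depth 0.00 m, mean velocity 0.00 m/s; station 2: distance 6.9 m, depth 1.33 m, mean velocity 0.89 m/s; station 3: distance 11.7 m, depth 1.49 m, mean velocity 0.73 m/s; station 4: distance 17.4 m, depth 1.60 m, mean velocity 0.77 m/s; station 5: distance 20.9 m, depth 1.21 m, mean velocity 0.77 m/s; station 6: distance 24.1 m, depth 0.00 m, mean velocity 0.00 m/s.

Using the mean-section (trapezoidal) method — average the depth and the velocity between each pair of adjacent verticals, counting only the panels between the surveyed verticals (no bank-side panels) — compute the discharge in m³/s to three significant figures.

18.7 m³/s

Panel 1-2: Δb = 6.9 m, d̄ = (0.00+1.33)/2 = 0.665, v̄ = (0.00+0.89)/2 = 0.445 → q = 6.9×0.665×0.445 = 2.042 m³/s
Panel 2-3: Δb = 4.8 m, d̄ = (1.33+1.49)/2 = 1.41, v̄ = (0.89+0.73)/2 = 0.81 → q = 4.8×1.41×0.81 = 5.482 m³/s
Panel 3-4: Δb = 5.7 m, d̄ = (1.49+1.60)/2 = 1.545, v̄ = (0.73+0.77)/2 = 0.75 → q = 5.7×1.545×0.75 = 6.605 m³/s
Panel 4-5: Δb = 3.5 m, d̄ = (1.60+1.21)/2 = 1.405, v̄ = (0.77+0.77)/2 = 0.77 → q = 3.5×1.405×0.77 = 3.786 m³/s
Panel 5-6: Δb = 3.2 m, d̄ = (1.21+0.00)/2 = 0.605, v̄ = (0.77+0.00)/2 = 0.385 → q = 3.2×0.605×0.385 = 0.7454 m³/s
Q = Σ q = 18.66 m³/s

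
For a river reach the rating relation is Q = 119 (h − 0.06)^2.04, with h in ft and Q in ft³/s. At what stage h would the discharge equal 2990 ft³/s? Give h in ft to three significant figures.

4.92 ft

h − h₀ = (Q/C)^(1/b) = (2990/119)^(1/2.04) = 4.857 ft
h = 0.06 + 4.857 = 4.917 ft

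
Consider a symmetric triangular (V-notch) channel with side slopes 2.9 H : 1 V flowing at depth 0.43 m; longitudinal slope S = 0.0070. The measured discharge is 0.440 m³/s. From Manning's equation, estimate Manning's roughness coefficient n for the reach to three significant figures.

0.0352

A = z·y² = 2.9×0.43² = 0.5362 m²
P = 2y√(1+z²) = 2×0.43×√(1+2.9²) = 2.638 m
R = A/P = 0.5362/2.638 = 0.2033 m
n = (1/Q)·A·R^(2/3)·S^(1/2) = (1/0.440) × 0.5362 × 0.3457 × 0.08367 = 0.03525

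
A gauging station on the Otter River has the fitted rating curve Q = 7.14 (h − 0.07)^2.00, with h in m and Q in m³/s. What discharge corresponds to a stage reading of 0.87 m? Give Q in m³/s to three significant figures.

Q = 7.14 × (0.87 − 0.07)^2.00 = 7.14 × 0.8^2.00 = 4.570 m³/s

4.57 m³/s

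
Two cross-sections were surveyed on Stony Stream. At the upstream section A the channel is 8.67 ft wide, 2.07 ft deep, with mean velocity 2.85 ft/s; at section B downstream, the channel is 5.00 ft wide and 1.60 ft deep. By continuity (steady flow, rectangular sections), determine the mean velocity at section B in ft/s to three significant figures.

6.39 ft/s

Q = A₁V₁ = (8.67×2.07) × 2.85 = 51.15 ft³/s
A₂ = 5.00 × 1.60 = 8.000 ft²
V₂ = Q/A₂ = 51.15/8.000 = 6.394 ft/s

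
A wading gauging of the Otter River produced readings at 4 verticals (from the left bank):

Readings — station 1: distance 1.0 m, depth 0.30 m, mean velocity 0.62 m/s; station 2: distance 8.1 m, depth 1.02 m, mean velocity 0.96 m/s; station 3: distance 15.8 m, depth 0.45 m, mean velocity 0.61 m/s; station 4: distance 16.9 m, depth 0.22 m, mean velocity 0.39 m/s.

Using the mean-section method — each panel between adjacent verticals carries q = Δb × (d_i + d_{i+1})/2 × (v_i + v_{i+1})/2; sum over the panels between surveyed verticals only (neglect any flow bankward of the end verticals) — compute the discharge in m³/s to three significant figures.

8.33 m³/s

Panel 1-2: Δb = 7.1 m, d̄ = (0.30+1.02)/2 = 0.66, v̄ = (0.62+0.96)/2 = 0.79 → q = 7.1×0.66×0.79 = 3.702 m³/s
Panel 2-3: Δb = 7.7 m, d̄ = (1.02+0.45)/2 = 0.735, v̄ = (0.96+0.61)/2 = 0.785 → q = 7.7×0.735×0.785 = 4.443 m³/s
Panel 3-4: Δb = 1.1 m, d̄ = (0.45+0.22)/2 = 0.335, v̄ = (0.61+0.39)/2 = 0.5 → q = 1.1×0.335×0.5 = 0.1843 m³/s
Q = Σ q = 8.329 m³/s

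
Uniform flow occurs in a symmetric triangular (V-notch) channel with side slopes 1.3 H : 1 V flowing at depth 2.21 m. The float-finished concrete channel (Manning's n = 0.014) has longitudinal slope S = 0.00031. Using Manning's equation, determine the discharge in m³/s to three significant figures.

A = z·y² = 1.3×2.21² = 6.349 m²
P = 2y√(1+z²) = 2×2.21×√(1+1.3²) = 7.249 m
R = A/P = 6.349/7.249 = 0.8758 m
Q = (1/n)·A·R^(2/3)·S^(1/2) = (1/0.014) × 6.349 × 0.8758^(2/3) × 0.00031^(1/2) = 7.310 m³/s

7.31 m³/s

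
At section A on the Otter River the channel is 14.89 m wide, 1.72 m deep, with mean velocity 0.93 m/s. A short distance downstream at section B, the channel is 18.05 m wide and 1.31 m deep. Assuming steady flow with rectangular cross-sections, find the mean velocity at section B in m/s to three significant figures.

1.01 m/s

Q = A₁V₁ = (14.89×1.72) × 0.93 = 23.82 m³/s
A₂ = 18.05 × 1.31 = 23.65 m²
V₂ = Q/A₂ = 23.82/23.65 = 1.007 m/s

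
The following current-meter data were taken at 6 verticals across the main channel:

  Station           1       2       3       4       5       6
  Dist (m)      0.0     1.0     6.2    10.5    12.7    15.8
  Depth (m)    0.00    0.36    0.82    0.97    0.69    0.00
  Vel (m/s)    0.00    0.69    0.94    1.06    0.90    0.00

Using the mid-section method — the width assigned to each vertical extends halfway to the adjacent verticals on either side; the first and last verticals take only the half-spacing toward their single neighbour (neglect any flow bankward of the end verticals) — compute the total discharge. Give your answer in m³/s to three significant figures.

9.42 m³/s

w_2 = (6.2 − 0.0)/2 = 3.1 m; q_2 = 0.69 × 0.36 × 3.1 = 0.7700 m³/s
w_3 = (10.5 − 1.0)/2 = 4.75 m; q_3 = 0.94 × 0.82 × 4.75 = 3.661 m³/s
w_4 = (12.7 − 6.2)/2 = 3.25 m; q_4 = 1.06 × 0.97 × 3.25 = 3.342 m³/s
w_5 = (15.8 − 10.5)/2 = 2.65 m; q_5 = 0.90 × 0.69 × 2.65 = 1.646 m³/s
Stations 1, 6 contribute zero (depth or velocity is 0).
Q = Σ qᵢ = 9.419 m³/s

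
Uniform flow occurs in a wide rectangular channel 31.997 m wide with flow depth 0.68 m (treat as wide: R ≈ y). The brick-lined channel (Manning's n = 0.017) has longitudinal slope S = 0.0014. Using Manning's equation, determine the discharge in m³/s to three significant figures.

A = b·y = 31.997 × 0.68 = 21.76 m²
Wide channel: R ≈ y = 0.68 m
Q = (1/n)·A·R^(2/3)·S^(1/2) = (1/0.017) × 21.76 × 0.6800^(2/3) × 0.0014^(1/2) = 37.03 m³/s

37.0 m³/s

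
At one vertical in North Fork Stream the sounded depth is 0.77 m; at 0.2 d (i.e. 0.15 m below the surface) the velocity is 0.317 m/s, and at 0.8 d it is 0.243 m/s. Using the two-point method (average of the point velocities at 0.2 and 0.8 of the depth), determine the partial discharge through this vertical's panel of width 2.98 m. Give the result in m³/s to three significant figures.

v̄ = (0.317 + 0.243) / 2 = 0.2800 m/s
q = v̄ × d × w = 0.2800 × 0.77 × 2.98 = 0.6425 m³/s

0.642 m³/s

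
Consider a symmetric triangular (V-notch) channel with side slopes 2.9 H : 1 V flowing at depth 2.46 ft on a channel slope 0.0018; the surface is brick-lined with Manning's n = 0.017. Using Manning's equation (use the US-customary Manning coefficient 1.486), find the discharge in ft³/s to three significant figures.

72.0 ft³/s

A = z·y² = 2.9×2.46² = 17.55 ft²
P = 2y√(1+z²) = 2×2.46×√(1+2.9²) = 15.09 ft
R = A/P = 17.55/15.09 = 1.163 ft
Q = (1.486/n)·A·R^(2/3)·S^(1/2) = (1.486/0.017) × 17.55 × 1.163^(2/3) × 0.0018^(1/2) = 71.97 ft³/s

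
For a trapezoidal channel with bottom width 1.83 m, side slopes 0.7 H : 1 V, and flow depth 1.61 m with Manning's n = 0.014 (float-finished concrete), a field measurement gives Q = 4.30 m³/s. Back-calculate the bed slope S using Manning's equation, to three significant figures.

0.000206

A = (b + z·y)·y = (1.83 + 0.7×1.61)×1.61 = 4.761 m²
P = b + 2y√(1+z²) = 1.83 + 2×1.61×√(1+0.7²) = 5.761 m
R = A/P = 4.761/5.761 = 0.8264 m
S = (Q·n / (1·A·R^(2/3)))² = (4.30×0.014 / (1×4.761×0.8807))² = 0.0002062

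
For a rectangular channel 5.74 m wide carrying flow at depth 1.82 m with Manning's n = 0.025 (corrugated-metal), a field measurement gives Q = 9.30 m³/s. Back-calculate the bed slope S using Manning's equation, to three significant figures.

0.000429

A = b·y = 5.74 × 1.82 = 10.45 m²
P = b + 2y = 5.74 + 2×1.82 = 9.380 m
R = A/P = 10.45/9.380 = 1.114 m
S = (Q·n / (1·A·R^(2/3)))² = (9.30×0.025 / (1×10.45×1.074))² = 0.0004290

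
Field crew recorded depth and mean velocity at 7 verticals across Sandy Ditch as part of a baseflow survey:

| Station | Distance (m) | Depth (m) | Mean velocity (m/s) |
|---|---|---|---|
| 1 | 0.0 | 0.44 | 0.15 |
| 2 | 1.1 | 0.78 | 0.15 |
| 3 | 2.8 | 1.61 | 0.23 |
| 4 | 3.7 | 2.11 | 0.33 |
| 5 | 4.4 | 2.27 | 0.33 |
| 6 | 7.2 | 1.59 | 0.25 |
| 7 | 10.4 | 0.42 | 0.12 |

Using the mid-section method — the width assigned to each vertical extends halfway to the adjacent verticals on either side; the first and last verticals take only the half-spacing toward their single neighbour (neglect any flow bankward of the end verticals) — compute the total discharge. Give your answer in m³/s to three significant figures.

w_1 = (1.1 − 0.0)/2 = 0.55 m; q_1 = 0.15 × 0.44 × 0.55 = 0.03630 m³/s
w_2 = (2.8 − 0.0)/2 = 1.4 m; q_2 = 0.15 × 0.78 × 1.4 = 0.1638 m³/s
w_3 = (3.7 − 1.1)/2 = 1.3 m; q_3 = 0.23 × 1.61 × 1.3 = 0.4814 m³/s
w_4 = (4.4 − 2.8)/2 = 0.8 m; q_4 = 0.33 × 2.11 × 0.8 = 0.5570 m³/s
w_5 = (7.2 − 3.7)/2 = 1.75 m; q_5 = 0.33 × 2.27 × 1.75 = 1.311 m³/s
w_6 = (10.4 − 4.4)/2 = 3 m; q_6 = 0.25 × 1.59 × 3 = 1.193 m³/s
w_7 = (10.4 − 7.2)/2 = 1.6 m; q_7 = 0.12 × 0.42 × 1.6 = 0.08064 m³/s
Q = Σ qᵢ = 3.823 m³/s

3.82 m³/s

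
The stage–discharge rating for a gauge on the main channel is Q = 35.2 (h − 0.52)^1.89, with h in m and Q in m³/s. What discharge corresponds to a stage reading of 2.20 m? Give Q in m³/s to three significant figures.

93.8 m³/s

Q = 35.2 × (2.20 − 0.52)^1.89 = 35.2 × 1.68^1.89 = 93.84 m³/s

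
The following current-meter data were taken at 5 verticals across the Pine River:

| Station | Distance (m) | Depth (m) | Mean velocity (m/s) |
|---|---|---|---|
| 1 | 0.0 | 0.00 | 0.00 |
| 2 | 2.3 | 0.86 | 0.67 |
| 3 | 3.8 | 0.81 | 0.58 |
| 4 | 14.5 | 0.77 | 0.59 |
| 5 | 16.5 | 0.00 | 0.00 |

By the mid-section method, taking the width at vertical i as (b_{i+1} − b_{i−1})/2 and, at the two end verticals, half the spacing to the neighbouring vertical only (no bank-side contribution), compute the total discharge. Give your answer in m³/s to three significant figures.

w_2 = (3.8 − 0.0)/2 = 1.9 m; q_2 = 0.67 × 0.86 × 1.9 = 1.095 m³/s
w_3 = (14.5 − 2.3)/2 = 6.1 m; q_3 = 0.58 × 0.81 × 6.1 = 2.866 m³/s
w_4 = (16.5 − 3.8)/2 = 6.35 m; q_4 = 0.59 × 0.77 × 6.35 = 2.885 m³/s
Stations 1, 5 contribute zero (depth or velocity is 0).
Q = Σ qᵢ = 6.845 m³/s

6.85 m³/s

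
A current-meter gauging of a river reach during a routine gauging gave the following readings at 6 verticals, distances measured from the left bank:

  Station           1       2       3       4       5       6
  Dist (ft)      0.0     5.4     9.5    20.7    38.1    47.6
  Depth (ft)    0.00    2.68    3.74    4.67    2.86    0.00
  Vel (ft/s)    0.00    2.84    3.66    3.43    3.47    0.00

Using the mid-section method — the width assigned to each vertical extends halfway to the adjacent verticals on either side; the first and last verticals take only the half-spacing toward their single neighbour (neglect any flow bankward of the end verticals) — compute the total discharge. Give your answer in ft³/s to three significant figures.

503 ft³/s

w_2 = (9.5 − 0.0)/2 = 4.75 ft; q_2 = 2.84 × 2.68 × 4.75 = 36.15 ft³/s
w_3 = (20.7 − 5.4)/2 = 7.65 ft; q_3 = 3.66 × 3.74 × 7.65 = 104.7 ft³/s
w_4 = (38.1 − 9.5)/2 = 14.3 ft; q_4 = 3.43 × 4.67 × 14.3 = 229.1 ft³/s
w_5 = (47.6 − 20.7)/2 = 13.45 ft; q_5 = 3.47 × 2.86 × 13.45 = 133.5 ft³/s
Stations 1, 6 contribute zero (depth or velocity is 0).
Q = Σ qᵢ = 503.4 ft³/s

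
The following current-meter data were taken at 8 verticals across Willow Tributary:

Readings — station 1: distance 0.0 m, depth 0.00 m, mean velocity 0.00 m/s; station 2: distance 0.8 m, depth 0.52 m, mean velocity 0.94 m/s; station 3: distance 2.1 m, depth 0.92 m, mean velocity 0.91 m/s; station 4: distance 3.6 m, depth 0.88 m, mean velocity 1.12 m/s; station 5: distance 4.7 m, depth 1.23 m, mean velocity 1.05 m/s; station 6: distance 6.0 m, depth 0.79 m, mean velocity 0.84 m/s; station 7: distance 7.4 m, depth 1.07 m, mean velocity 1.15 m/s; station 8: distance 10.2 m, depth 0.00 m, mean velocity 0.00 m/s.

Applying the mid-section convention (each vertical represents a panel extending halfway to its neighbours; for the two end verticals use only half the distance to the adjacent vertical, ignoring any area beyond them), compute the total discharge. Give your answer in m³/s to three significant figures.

w_2 = (2.1 − 0.0)/2 = 1.05 m; q_2 = 0.94 × 0.52 × 1.05 = 0.5132 m³/s
w_3 = (3.6 − 0.8)/2 = 1.4 m; q_3 = 0.91 × 0.92 × 1.4 = 1.172 m³/s
w_4 = (4.7 − 2.1)/2 = 1.3 m; q_4 = 1.12 × 0.88 × 1.3 = 1.281 m³/s
w_5 = (6.0 − 3.6)/2 = 1.2 m; q_5 = 1.05 × 1.23 × 1.2 = 1.550 m³/s
w_6 = (7.4 − 4.7)/2 = 1.35 m; q_6 = 0.84 × 0.79 × 1.35 = 0.8959 m³/s
w_7 = (10.2 − 6.0)/2 = 2.1 m; q_7 = 1.15 × 1.07 × 2.1 = 2.584 m³/s
Stations 1, 8 contribute zero (depth or velocity is 0).
Q = Σ qᵢ = 7.996 m³/s

8.00 m³/s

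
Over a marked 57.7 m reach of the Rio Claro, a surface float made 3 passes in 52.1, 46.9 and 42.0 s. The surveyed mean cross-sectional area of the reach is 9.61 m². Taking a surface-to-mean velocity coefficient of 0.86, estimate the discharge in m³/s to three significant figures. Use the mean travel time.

10.1 m³/s

t̄ = (52.1 + 46.9 + 42.0) / 3 = 47 s
v_surface = L / t̄ = 57.7 / 47 = 1.228 m/s
v_mean = 0.86 × 1.228 = 1.056 m/s
Q = A × v_mean = 9.61 × 1.056 = 10.15 m³/s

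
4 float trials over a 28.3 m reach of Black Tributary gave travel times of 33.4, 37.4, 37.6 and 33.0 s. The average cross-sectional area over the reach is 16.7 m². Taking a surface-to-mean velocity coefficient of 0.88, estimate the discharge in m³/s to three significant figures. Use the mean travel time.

t̄ = (33.4 + 37.4 + 37.6 + 33.0) / 4 = 35.35 s
v_surface = L / t̄ = 28.3 / 35.35 = 0.8006 m/s
v_mean = 0.88 × 0.8006 = 0.7045 m/s
Q = A × v_mean = 16.7 × 0.7045 = 11.77 m³/s

11.8 m³/s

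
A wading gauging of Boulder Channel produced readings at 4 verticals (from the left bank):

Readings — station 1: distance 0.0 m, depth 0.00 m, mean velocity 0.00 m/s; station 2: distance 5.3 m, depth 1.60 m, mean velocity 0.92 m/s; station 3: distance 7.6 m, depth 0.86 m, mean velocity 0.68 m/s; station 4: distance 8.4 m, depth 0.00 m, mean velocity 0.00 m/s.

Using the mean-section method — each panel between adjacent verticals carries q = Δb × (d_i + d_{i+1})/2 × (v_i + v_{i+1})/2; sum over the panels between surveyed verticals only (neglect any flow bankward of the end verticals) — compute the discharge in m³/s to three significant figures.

Panel 1-2: Δb = 5.3 m, d̄ = (0.00+1.60)/2 = 0.8, v̄ = (0.00+0.92)/2 = 0.46 → q = 5.3×0.8×0.46 = 1.950 m³/s
Panel 2-3: Δb = 2.3 m, d̄ = (1.60+0.86)/2 = 1.23, v̄ = (0.92+0.68)/2 = 0.8 → q = 2.3×1.23×0.8 = 2.263 m³/s
Panel 3-4: Δb = 0.8 m, d̄ = (0.86+0.00)/2 = 0.43, v̄ = (0.68+0.00)/2 = 0.34 → q = 0.8×0.43×0.34 = 0.1170 m³/s
Q = Σ q = 4.331 m³/s

4.33 m³/s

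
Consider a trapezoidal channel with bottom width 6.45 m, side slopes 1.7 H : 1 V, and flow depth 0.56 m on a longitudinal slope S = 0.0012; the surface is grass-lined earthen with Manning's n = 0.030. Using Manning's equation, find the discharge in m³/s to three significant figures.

A = (b + z·y)·y = (6.45 + 1.7×0.56)×0.56 = 4.145 m²
P = b + 2y√(1+z²) = 6.45 + 2×0.56×√(1+1.7²) = 8.659 m
R = A/P = 4.145/8.659 = 0.4787 m
Q = (1/n)·A·R^(2/3)·S^(1/2) = (1/0.030) × 4.145 × 0.4787^(2/3) × 0.0012^(1/2) = 2.929 m³/s

2.93 m³/s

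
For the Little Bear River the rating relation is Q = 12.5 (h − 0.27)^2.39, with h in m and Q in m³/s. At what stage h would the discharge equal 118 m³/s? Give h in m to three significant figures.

h − h₀ = (Q/C)^(1/b) = (118/12.5)^(1/2.39) = 2.558 m
h = 0.27 + 2.558 = 2.828 m

2.83 m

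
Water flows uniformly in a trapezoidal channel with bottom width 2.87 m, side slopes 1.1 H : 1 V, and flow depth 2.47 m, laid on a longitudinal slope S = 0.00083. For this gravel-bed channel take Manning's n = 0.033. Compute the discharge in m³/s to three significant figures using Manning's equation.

A = (b + z·y)·y = (2.87 + 1.1×2.47)×2.47 = 13.80 m²
P = b + 2y√(1+z²) = 2.87 + 2×2.47×√(1+1.1²) = 10.21 m
R = A/P = 13.80/10.21 = 1.351 m
Q = (1/n)·A·R^(2/3)·S^(1/2) = (1/0.033) × 13.80 × 1.351^(2/3) × 0.00083^(1/2) = 14.72 m³/s

14.7 m³/s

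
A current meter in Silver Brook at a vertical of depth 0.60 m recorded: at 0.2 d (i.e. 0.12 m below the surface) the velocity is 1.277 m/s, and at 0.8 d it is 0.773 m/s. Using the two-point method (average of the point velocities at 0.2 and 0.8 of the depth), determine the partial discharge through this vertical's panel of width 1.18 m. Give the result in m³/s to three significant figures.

v̄ = (1.277 + 0.773) / 2 = 1.025 m/s
q = v̄ × d × w = 1.025 × 0.60 × 1.18 = 0.7257 m³/s

0.726 m³/s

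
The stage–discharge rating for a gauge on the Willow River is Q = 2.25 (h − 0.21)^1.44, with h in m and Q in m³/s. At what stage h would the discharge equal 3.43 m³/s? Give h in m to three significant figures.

1.55 m

h − h₀ = (Q/C)^(1/b) = (3.43/2.25)^(1/1.44) = 1.340 m
h = 0.21 + 1.340 = 1.550 m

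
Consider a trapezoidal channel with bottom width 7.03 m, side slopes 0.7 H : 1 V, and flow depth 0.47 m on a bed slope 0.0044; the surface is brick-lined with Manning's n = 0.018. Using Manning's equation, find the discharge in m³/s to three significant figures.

A = (b + z·y)·y = (7.03 + 0.7×0.47)×0.47 = 3.459 m²
P = b + 2y√(1+z²) = 7.03 + 2×0.47×√(1+0.7²) = 8.177 m
R = A/P = 3.459/8.177 = 0.4230 m
Q = (1/n)·A·R^(2/3)·S^(1/2) = (1/0.018) × 3.459 × 0.4230^(2/3) × 0.0044^(1/2) = 7.182 m³/s

7.18 m³/s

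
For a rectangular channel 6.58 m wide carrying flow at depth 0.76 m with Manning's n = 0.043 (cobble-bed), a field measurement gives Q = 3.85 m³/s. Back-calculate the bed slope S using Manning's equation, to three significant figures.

A = b·y = 6.58 × 0.76 = 5.001 m²
P = b + 2y = 6.58 + 2×0.76 = 8.100 m
R = A/P = 5.001/8.100 = 0.6174 m
S = (Q·n / (1·A·R^(2/3)))² = (3.85×0.043 / (1×5.001×0.7251))² = 0.002085

0.00208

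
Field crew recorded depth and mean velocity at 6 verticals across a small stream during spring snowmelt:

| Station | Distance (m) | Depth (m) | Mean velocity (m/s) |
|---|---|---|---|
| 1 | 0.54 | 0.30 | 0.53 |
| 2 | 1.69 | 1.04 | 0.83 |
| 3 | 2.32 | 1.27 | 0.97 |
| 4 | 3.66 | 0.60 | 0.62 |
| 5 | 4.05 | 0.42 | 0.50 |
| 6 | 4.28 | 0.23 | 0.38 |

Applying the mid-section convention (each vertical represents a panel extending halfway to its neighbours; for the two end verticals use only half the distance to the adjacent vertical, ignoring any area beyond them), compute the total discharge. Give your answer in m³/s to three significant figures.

w_1 = (1.69 − 0.54)/2 = 0.575 m; q_1 = 0.53 × 0.30 × 0.575 = 0.09143 m³/s
w_2 = (2.32 − 0.54)/2 = 0.89 m; q_2 = 0.83 × 1.04 × 0.89 = 0.7682 m³/s
w_3 = (3.66 − 1.69)/2 = 0.985 m; q_3 = 0.97 × 1.27 × 0.985 = 1.213 m³/s
w_4 = (4.05 − 2.32)/2 = 0.865 m; q_4 = 0.62 × 0.60 × 0.865 = 0.3218 m³/s
w_5 = (4.28 − 3.66)/2 = 0.31 m; q_5 = 0.50 × 0.42 × 0.31 = 0.06510 m³/s
w_6 = (4.28 − 4.05)/2 = 0.115 m; q_6 = 0.38 × 0.23 × 0.115 = 0.01005 m³/s
Q = Σ qᵢ = 2.470 m³/s

2.47 m³/s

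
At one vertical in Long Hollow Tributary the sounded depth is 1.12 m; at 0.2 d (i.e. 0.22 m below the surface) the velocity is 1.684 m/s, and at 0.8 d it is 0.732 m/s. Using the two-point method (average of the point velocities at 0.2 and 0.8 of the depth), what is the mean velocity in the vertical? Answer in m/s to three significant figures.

1.21 m/s

v̄ = (1.684 + 0.732) / 2 = 1.208 m/s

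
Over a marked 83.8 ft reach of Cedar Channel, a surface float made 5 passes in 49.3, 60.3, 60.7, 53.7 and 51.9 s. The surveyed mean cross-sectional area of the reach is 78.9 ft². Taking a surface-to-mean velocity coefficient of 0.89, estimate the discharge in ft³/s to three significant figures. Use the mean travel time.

107 ft³/s

t̄ = (49.3 + 60.3 + 60.7 + 53.7 + 51.9) / 5 = 55.18 s
v_surface = L / t̄ = 83.8 / 55.18 = 1.519 ft/s
v_mean = 0.89 × 1.519 = 1.352 ft/s
Q = A × v_mean = 78.9 × 1.352 = 106.6 ft³/s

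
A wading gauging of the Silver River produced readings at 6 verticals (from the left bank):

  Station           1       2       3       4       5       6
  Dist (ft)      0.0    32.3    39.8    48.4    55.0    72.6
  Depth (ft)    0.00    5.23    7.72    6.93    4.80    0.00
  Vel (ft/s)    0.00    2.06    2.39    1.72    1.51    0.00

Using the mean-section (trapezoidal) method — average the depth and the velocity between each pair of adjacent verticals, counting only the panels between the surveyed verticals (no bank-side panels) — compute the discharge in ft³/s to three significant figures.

419 ft³/s

Panel 1-2: Δb = 32.3 ft, d̄ = (0.00+5.23)/2 = 2.615, v̄ = (0.00+2.06)/2 = 1.03 → q = 32.3×2.615×1.03 = 87.00 ft³/s
Panel 2-3: Δb = 7.5 ft, d̄ = (5.23+7.72)/2 = 6.475, v̄ = (2.06+2.39)/2 = 2.225 → q = 7.5×6.475×2.225 = 108.1 ft³/s
Panel 3-4: Δb = 8.6 ft, d̄ = (7.72+6.93)/2 = 7.325, v̄ = (2.39+1.72)/2 = 2.055 → q = 8.6×7.325×2.055 = 129.5 ft³/s
Panel 4-5: Δb = 6.6 ft, d̄ = (6.93+4.80)/2 = 5.865, v̄ = (1.72+1.51)/2 = 1.615 → q = 6.6×5.865×1.615 = 62.52 ft³/s
Panel 5-6: Δb = 17.6 ft, d̄ = (4.80+0.00)/2 = 2.4, v̄ = (1.51+0.00)/2 = 0.755 → q = 17.6×2.4×0.755 = 31.89 ft³/s
Q = Σ q = 418.9 ft³/s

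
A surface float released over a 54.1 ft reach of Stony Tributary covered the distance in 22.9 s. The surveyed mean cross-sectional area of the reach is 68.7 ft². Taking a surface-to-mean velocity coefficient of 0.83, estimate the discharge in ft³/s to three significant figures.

v_surface = L / t̄ = 54.1 / 22.9 = 2.362 ft/s
v_mean = 0.83 × 2.362 = 1.961 ft/s
Q = A × v_mean = 68.7 × 1.961 = 134.7 ft³/s

135 ft³/s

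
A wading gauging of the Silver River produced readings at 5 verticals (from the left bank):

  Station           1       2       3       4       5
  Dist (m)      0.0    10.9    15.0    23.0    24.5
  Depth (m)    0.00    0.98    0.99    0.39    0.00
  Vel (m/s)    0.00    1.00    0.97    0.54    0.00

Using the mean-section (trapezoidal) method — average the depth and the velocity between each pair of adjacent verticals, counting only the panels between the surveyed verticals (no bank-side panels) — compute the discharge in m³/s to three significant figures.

Panel 1-2: Δb = 10.9 m, d̄ = (0.00+0.98)/2 = 0.49, v̄ = (0.00+1.00)/2 = 0.5 → q = 10.9×0.49×0.5 = 2.671 m³/s
Panel 2-3: Δb = 4.1 m, d̄ = (0.98+0.99)/2 = 0.985, v̄ = (1.00+0.97)/2 = 0.985 → q = 4.1×0.985×0.985 = 3.978 m³/s
Panel 3-4: Δb = 8 m, d̄ = (0.99+0.39)/2 = 0.69, v̄ = (0.97+0.54)/2 = 0.755 → q = 8×0.69×0.755 = 4.168 m³/s
Panel 4-5: Δb = 1.5 m, d̄ = (0.39+0.00)/2 = 0.195, v̄ = (0.54+0.00)/2 = 0.27 → q = 1.5×0.195×0.27 = 0.07898 m³/s
Q = Σ q = 10.89 m³/s

10.9 m³/s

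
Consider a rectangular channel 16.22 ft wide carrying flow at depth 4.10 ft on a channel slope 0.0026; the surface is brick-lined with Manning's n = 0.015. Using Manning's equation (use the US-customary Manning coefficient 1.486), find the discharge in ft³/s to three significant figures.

655 ft³/s

A = b·y = 16.22 × 4.10 = 66.50 ft²
P = b + 2y = 16.22 + 2×4.10 = 24.42 ft
R = A/P = 66.50/24.42 = 2.723 ft
Q = (1.486/n)·A·R^(2/3)·S^(1/2) = (1.486/0.015) × 66.50 × 2.723^(2/3) × 0.0026^(1/2) = 655.1 ft³/s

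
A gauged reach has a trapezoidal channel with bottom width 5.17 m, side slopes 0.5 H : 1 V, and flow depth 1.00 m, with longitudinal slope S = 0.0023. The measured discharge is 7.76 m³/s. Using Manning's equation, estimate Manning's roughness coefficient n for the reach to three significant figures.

0.0293

A = (b + z·y)·y = (5.17 + 0.5×1.00)×1.00 = 5.670 m²
P = b + 2y√(1+z²) = 5.17 + 2×1.00×√(1+0.5²) = 7.406 m
R = A/P = 5.670/7.406 = 0.7656 m
n = (1/Q)·A·R^(2/3)·S^(1/2) = (1/7.76) × 5.670 × 0.8369 × 0.04796 = 0.02933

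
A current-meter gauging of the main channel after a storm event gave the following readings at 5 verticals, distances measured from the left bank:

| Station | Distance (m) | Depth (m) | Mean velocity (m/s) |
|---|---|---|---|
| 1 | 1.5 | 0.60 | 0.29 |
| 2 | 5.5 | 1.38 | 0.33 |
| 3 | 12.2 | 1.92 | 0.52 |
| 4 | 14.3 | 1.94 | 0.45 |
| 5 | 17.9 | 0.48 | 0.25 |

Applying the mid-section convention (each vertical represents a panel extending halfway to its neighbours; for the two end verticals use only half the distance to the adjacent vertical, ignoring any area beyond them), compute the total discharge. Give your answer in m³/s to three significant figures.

9.88 m³/s

w_1 = (5.5 − 1.5)/2 = 2 m; q_1 = 0.29 × 0.60 × 2 = 0.3480 m³/s
w_2 = (12.2 − 1.5)/2 = 5.35 m; q_2 = 0.33 × 1.38 × 5.35 = 2.436 m³/s
w_3 = (14.3 − 5.5)/2 = 4.4 m; q_3 = 0.52 × 1.92 × 4.4 = 4.393 m³/s
w_4 = (17.9 − 12.2)/2 = 2.85 m; q_4 = 0.45 × 1.94 × 2.85 = 2.488 m³/s
w_5 = (17.9 − 14.3)/2 = 1.8 m; q_5 = 0.25 × 0.48 × 1.8 = 0.2160 m³/s
Q = Σ qᵢ = 9.881 m³/s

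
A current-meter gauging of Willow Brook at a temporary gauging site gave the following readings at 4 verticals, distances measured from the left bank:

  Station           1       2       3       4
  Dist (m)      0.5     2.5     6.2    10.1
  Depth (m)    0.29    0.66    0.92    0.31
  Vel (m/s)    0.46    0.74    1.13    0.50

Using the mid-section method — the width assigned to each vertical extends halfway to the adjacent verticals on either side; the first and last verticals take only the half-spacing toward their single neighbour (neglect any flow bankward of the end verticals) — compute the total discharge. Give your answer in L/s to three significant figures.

w_1 = (2.5 − 0.5)/2 = 1 m; q_1 = 0.46 × 0.29 × 1 = 0.1334 m³/s
w_2 = (6.2 − 0.5)/2 = 2.85 m; q_2 = 0.74 × 0.66 × 2.85 = 1.392 m³/s
w_3 = (10.1 − 2.5)/2 = 3.8 m; q_3 = 1.13 × 0.92 × 3.8 = 3.950 m³/s
w_4 = (10.1 − 6.2)/2 = 1.95 m; q_4 = 0.50 × 0.31 × 1.95 = 0.3023 m³/s
Q = Σ qᵢ = 5.778 m³/s
= 5.778 × 1000 = 5778 L/s

5780 L/s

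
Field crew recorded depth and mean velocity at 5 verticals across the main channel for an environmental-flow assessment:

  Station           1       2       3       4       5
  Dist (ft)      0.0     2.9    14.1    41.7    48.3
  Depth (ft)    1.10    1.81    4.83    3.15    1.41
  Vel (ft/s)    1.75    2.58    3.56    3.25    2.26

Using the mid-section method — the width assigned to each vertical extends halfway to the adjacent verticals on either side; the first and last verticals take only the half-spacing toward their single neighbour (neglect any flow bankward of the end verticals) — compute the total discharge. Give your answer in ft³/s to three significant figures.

w_1 = (2.9 − 0.0)/2 = 1.45 ft; q_1 = 1.75 × 1.10 × 1.45 = 2.791 ft³/s
w_2 = (14.1 − 0.0)/2 = 7.05 ft; q_2 = 2.58 × 1.81 × 7.05 = 32.92 ft³/s
w_3 = (41.7 − 2.9)/2 = 19.4 ft; q_3 = 3.56 × 4.83 × 19.4 = 333.6 ft³/s
w_4 = (48.3 − 14.1)/2 = 17.1 ft; q_4 = 3.25 × 3.15 × 17.1 = 175.1 ft³/s
w_5 = (48.3 − 41.7)/2 = 3.3 ft; q_5 = 2.26 × 1.41 × 3.3 = 10.52 ft³/s
Q = Σ qᵢ = 554.9 ft³/s

555 ft³/s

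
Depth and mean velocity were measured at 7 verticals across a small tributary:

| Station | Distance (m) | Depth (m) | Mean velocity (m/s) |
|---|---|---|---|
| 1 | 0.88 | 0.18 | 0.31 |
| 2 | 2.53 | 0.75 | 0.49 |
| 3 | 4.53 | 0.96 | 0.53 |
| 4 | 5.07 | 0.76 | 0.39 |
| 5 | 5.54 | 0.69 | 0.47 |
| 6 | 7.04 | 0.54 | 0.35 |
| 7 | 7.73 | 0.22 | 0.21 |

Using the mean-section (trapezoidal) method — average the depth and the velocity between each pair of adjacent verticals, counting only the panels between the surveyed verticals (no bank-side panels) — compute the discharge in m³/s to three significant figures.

Panel 1-2: Δb = 1.65 m, d̄ = (0.18+0.75)/2 = 0.465, v̄ = (0.31+0.49)/2 = 0.4 → q = 1.65×0.465×0.4 = 0.3069 m³/s
Panel 2-3: Δb = 2 m, d̄ = (0.75+0.96)/2 = 0.855, v̄ = (0.49+0.53)/2 = 0.51 → q = 2×0.855×0.51 = 0.8721 m³/s
Panel 3-4: Δb = 0.54 m, d̄ = (0.96+0.76)/2 = 0.86, v̄ = (0.53+0.39)/2 = 0.46 → q = 0.54×0.86×0.46 = 0.2136 m³/s
Panel 4-5: Δb = 0.47 m, d̄ = (0.76+0.69)/2 = 0.725, v̄ = (0.39+0.47)/2 = 0.43 → q = 0.47×0.725×0.43 = 0.1465 m³/s
Panel 5-6: Δb = 1.5 m, d̄ = (0.69+0.54)/2 = 0.615, v̄ = (0.47+0.35)/2 = 0.41 → q = 1.5×0.615×0.41 = 0.3782 m³/s
Panel 6-7: Δb = 0.69 m, d̄ = (0.54+0.22)/2 = 0.38, v̄ = (0.35+0.21)/2 = 0.28 → q = 0.69×0.38×0.28 = 0.07342 m³/s
Q = Σ q = 1.991 m³/s

1.99 m³/s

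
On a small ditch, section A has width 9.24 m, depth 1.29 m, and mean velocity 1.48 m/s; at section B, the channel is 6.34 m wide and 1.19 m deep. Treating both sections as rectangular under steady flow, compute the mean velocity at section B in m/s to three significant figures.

2.34 m/s

Q = A₁V₁ = (9.24×1.29) × 1.48 = 17.64 m³/s
A₂ = 6.34 × 1.19 = 7.545 m²
V₂ = Q/A₂ = 17.64/7.545 = 2.338 m/s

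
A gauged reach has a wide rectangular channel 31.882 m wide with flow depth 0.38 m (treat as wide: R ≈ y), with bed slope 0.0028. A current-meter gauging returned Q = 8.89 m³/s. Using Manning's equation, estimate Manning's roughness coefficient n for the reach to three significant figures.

0.0378

A = b·y = 31.882 × 0.38 = 12.12 m²
Wide channel: R ≈ y = 0.38 m
n = (1/Q)·A·R^(2/3)·S^(1/2) = (1/8.89) × 12.12 × 0.5246 × 0.05292 = 0.03783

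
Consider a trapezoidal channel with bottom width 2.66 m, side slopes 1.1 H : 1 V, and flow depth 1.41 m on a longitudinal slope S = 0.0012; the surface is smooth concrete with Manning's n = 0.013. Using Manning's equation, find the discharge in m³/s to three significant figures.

A = (b + z·y)·y = (2.66 + 1.1×1.41)×1.41 = 5.938 m²
P = b + 2y√(1+z²) = 2.66 + 2×1.41×√(1+1.1²) = 6.852 m
R = A/P = 5.938/6.852 = 0.8665 m
Q = (1/n)·A·R^(2/3)·S^(1/2) = (1/0.013) × 5.938 × 0.8665^(2/3) × 0.0012^(1/2) = 14.38 m³/s

14.4 m³/s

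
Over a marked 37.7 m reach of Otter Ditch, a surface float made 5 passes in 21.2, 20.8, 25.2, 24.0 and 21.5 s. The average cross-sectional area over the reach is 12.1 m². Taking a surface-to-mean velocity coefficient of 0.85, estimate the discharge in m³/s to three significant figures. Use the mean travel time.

17.2 m³/s

t̄ = (21.2 + 20.8 + 25.2 + 24.0 + 21.5) / 5 = 22.54 s
v_surface = L / t̄ = 37.7 / 22.54 = 1.673 m/s
v_mean = 0.85 × 1.673 = 1.422 m/s
Q = A × v_mean = 12.1 × 1.422 = 17.20 m³/s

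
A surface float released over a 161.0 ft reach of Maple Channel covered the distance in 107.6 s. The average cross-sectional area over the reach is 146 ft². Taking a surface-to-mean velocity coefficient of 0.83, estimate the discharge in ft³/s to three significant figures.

181 ft³/s

v_surface = L / t̄ = 161.0 / 107.6 = 1.496 ft/s
v_mean = 0.83 × 1.496 = 1.242 ft/s
Q = A × v_mean = 146 × 1.242 = 181.3 ft³/s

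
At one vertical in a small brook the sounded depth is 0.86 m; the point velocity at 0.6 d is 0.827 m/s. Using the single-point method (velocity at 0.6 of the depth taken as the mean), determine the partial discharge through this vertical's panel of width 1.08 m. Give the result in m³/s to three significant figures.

0.768 m³/s

v̄ = v₀.₆ = 0.827 m/s
q = v̄ × d × w = 0.8270 × 0.86 × 1.08 = 0.7681 m³/s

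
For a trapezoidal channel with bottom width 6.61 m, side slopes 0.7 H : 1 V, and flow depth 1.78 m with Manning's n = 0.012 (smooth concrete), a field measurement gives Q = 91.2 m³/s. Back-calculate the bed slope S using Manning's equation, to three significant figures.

A = (b + z·y)·y = (6.61 + 0.7×1.78)×1.78 = 13.98 m²
P = b + 2y√(1+z²) = 6.61 + 2×1.78×√(1+0.7²) = 10.96 m
R = A/P = 13.98/10.96 = 1.276 m
S = (Q·n / (1·A·R^(2/3)))² = (91.2×0.012 / (1×13.98×1.177))² = 0.004424

0.00442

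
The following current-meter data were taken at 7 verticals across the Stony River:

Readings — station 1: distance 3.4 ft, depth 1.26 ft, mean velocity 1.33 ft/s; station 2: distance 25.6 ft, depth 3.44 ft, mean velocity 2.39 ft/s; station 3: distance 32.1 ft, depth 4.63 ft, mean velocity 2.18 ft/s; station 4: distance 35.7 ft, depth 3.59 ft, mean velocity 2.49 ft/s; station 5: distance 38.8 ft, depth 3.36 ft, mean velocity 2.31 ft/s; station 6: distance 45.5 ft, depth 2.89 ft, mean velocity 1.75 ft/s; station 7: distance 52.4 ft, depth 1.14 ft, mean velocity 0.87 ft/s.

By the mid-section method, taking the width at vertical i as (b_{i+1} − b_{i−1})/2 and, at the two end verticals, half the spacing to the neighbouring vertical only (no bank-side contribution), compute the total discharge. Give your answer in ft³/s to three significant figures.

293 ft³/s

w_1 = (25.6 − 3.4)/2 = 11.1 ft; q_1 = 1.33 × 1.26 × 11.1 = 18.60 ft³/s
w_2 = (32.1 − 3.4)/2 = 14.35 ft; q_2 = 2.39 × 3.44 × 14.35 = 118.0 ft³/s
w_3 = (35.7 − 25.6)/2 = 5.05 ft; q_3 = 2.18 × 4.63 × 5.05 = 50.97 ft³/s
w_4 = (38.8 − 32.1)/2 = 3.35 ft; q_4 = 2.49 × 3.59 × 3.35 = 29.95 ft³/s
w_5 = (45.5 − 35.7)/2 = 4.9 ft; q_5 = 2.31 × 3.36 × 4.9 = 38.03 ft³/s
w_6 = (52.4 − 38.8)/2 = 6.8 ft; q_6 = 1.75 × 2.89 × 6.8 = 34.39 ft³/s
w_7 = (52.4 − 45.5)/2 = 3.45 ft; q_7 = 0.87 × 1.14 × 3.45 = 3.422 ft³/s
Q = Σ qᵢ = 293.3 ft³/s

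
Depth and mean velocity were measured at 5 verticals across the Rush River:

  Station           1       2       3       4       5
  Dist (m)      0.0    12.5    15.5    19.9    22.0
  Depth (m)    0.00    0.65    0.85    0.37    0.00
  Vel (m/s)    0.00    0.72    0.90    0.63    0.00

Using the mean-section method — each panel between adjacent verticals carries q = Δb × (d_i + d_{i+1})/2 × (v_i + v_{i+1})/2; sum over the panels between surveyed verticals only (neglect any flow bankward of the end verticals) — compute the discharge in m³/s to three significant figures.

5.46 m³/s

Panel 1-2: Δb = 12.5 m, d̄ = (0.00+0.65)/2 = 0.325, v̄ = (0.00+0.72)/2 = 0.36 → q = 12.5×0.325×0.36 = 1.463 m³/s
Panel 2-3: Δb = 3 m, d̄ = (0.65+0.85)/2 = 0.75, v̄ = (0.72+0.90)/2 = 0.81 → q = 3×0.75×0.81 = 1.823 m³/s
Panel 3-4: Δb = 4.4 m, d̄ = (0.85+0.37)/2 = 0.61, v̄ = (0.90+0.63)/2 = 0.765 → q = 4.4×0.61×0.765 = 2.053 m³/s
Panel 4-5: Δb = 2.1 m, d̄ = (0.37+0.00)/2 = 0.185, v̄ = (0.63+0.00)/2 = 0.315 → q = 2.1×0.185×0.315 = 0.1224 m³/s
Q = Σ q = 5.461 m³/s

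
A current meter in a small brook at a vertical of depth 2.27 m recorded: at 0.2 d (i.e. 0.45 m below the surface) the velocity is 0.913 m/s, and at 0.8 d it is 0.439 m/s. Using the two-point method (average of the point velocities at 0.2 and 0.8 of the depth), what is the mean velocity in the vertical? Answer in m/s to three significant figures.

v̄ = (0.913 + 0.439) / 2 = 0.6760 m/s

0.676 m/s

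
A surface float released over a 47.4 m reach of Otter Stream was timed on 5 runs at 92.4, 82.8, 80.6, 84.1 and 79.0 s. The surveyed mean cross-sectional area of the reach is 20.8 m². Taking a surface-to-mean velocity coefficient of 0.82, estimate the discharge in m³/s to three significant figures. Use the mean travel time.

t̄ = (92.4 + 82.8 + 80.6 + 84.1 + 79.0) / 5 = 83.78 s
v_surface = L / t̄ = 47.4 / 83.78 = 0.5658 m/s
v_mean = 0.82 × 0.5658 = 0.4639 m/s
Q = A × v_mean = 20.8 × 0.4639 = 9.650 m³/s

9.65 m³/s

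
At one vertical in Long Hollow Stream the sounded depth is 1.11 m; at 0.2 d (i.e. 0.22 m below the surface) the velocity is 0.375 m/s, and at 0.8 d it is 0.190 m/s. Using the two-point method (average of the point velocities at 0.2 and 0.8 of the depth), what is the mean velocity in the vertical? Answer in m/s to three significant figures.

v̄ = (0.375 + 0.190) / 2 = 0.2825 m/s

0.283 m/s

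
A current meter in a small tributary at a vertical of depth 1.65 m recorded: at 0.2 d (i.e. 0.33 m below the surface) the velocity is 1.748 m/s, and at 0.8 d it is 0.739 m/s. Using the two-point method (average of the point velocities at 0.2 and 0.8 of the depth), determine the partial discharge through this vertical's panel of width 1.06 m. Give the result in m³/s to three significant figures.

v̄ = (1.748 + 0.739) / 2 = 1.244 m/s
q = v̄ × d × w = 1.244 × 1.65 × 1.06 = 2.175 m³/s

2.17 m³/s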